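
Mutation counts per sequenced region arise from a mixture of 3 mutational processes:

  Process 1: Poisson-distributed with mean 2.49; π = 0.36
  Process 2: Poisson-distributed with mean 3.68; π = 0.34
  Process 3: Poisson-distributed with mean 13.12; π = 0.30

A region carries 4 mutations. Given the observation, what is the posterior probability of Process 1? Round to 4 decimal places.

By Bayes' theorem, P(k | x) = π_k f_k(x) / Σ_j π_j f_j(x).
Component likelihoods at x = 4 mutations:
  f_1 = e^(−2.49)·2.49^4/4! = 0.132798
  f_2 = e^(−3.68)·3.68^4/4! = 0.192742
  f_3 = e^(−13.12)·13.12^4/4! = 0.00247503
Prior × likelihood for each component:
  π_1·f_1 = 0.36 × 0.132798 = 0.0478074
  π_2·f_2 = 0.34 × 0.192742 = 0.0655323
  π_3·f_3 = 0.30 × 0.00247503 = 0.000742509
Marginal: 0.0478074 + 0.0655323 + 0.000742509 = 0.114082
P(Process 1 | the observation) = 0.0478074 / 0.114082 ≈ 0.4191

0.4191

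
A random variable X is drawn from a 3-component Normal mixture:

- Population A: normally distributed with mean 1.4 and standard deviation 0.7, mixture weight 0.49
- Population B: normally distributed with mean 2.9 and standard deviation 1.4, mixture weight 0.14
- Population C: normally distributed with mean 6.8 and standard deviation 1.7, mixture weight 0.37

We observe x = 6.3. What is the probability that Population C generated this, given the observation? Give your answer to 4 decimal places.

P(component k | x) = π_k·f_k(x) / marginal(x), where marginal(x) = Σ_j π_j·f_j(x).
Evaluate each component's likelihood at the observed value:
  L_A = 1.30496e-11
  L_B = 0.0149299
  L_C = 0.224738
Unnormalised posteriors:
  π_A·L_A = 0.49 × 1.30496e-11 = 6.3943e-12
  π_B·L_B = 0.14 × 0.0149299 = 0.00209018
  π_C·L_C = 0.37 × 0.224738 = 0.0831531
Evidence: 6.3943e-12 + 0.00209018 + 0.0831531 = 0.0852433
P(Population C | x) = 0.0831531 / 0.0852433 ≈ 0.9755

0.9755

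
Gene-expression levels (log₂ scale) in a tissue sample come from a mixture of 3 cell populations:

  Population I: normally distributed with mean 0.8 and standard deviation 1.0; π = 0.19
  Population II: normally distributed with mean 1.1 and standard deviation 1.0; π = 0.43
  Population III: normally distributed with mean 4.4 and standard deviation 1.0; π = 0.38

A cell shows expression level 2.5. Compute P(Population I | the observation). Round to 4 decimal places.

Posterior ∝ prior × likelihood, so P(k | x) ∝ w_k f_k(x); normalise over all components.
Evaluate each component's likelihood at the observed value:
  f_I = 0.0940491
  f_II = 0.149727
  f_III = 0.0656158
Unnormalised posteriors:
  w_I·f_I = 0.19 × 0.0940491 = 0.0178693
  w_II·f_II = 0.43 × 0.149727 = 0.0643828
  w_III·f_III = 0.38 × 0.0656158 = 0.024934
Denominator: 0.0178693 + 0.0643828 + 0.024934 = 0.107186
Responsibility of Population I: 0.0178693 / 0.107186 ≈ 0.1667

0.1667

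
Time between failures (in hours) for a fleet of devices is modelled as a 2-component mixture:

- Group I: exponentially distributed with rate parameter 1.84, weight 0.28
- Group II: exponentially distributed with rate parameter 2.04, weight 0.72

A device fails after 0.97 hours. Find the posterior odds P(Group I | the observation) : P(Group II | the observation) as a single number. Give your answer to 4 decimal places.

Posterior odds = (π_i f_i(x)) / (π_j f_j(x)); the normalising sum cancels.
Component likelihoods at x = 0.97 hours:
  f_I = 0.308808
  f_II = 0.281999
0.0864663 / 0.20304 ≈ 0.4259

0.4259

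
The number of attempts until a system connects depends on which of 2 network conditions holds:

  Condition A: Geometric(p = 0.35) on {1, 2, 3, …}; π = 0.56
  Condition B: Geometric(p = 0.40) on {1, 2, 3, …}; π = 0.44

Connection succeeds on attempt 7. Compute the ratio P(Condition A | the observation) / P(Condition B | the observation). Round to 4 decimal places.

1.8002

Posterior odds = (w_i f_i(x)) / (w_j f_j(x)); the normalising sum cancels.
Component likelihoods at x = 7:
  f_A = 0.35·(1−0.35)^6 = 0.35·0.0754189 = 0.0263966
  f_B = 0.40·(1−0.40)^6 = 0.40·0.046656 = 0.0186624
Odds = (0.56/0.44) × (0.0263966/0.0186624) = 1.27273 × 1.41443 ≈ 1.8002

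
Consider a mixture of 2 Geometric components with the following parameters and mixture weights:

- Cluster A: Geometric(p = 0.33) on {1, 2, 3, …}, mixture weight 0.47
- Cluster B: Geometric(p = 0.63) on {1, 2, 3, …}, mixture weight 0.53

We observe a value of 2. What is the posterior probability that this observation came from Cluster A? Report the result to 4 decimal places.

0.4569

The responsibility of component k is P(Z=k) f_k(x) divided by Σ_j P(Z=j) f_j(x).
Geometric probabilities:
  L_A = 0.2211
  L_B = 0.2331
Multiply by the mixture weights:
  P(Z=A)·L_A = 0.47 × 0.2211 = 0.103917
  P(Z=B)·L_B = 0.53 × 0.2331 = 0.123543
Normaliser: 0.103917 + 0.123543 = 0.22746
Responsibility of Cluster A: 0.103917 / 0.22746 ≈ 0.4569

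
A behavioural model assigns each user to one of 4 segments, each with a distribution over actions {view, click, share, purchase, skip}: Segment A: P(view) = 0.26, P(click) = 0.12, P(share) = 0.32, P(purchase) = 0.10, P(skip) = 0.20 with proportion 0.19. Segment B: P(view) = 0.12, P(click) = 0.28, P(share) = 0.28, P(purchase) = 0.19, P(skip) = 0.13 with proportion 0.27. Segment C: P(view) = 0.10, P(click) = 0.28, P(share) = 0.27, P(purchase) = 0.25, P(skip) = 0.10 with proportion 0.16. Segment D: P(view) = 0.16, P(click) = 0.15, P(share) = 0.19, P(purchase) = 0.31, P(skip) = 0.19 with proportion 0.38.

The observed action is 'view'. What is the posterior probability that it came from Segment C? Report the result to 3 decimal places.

0.101

By Bayes' theorem, P(k | x) = π_k f_k(x) / Σ_j π_j f_j(x).
Component likelihoods at x = 'view':
  p_A = 0.26
  p_B = 0.12
  p_C = 0.1
  p_D = 0.16
Prior × likelihood for each component:
  π_A·p_A = 0.19 × 0.26 = 0.0494
  π_B·p_B = 0.27 × 0.12 = 0.0324
  π_C·p_C = 0.16 × 0.1 = 0.016
  π_D·p_D = 0.38 × 0.16 = 0.0608
Evidence: 0.0494 + 0.0324 + 0.016 + 0.0608 = 0.1586
So the posterior for Segment C is 0.016 / 0.1586 ≈ 0.101.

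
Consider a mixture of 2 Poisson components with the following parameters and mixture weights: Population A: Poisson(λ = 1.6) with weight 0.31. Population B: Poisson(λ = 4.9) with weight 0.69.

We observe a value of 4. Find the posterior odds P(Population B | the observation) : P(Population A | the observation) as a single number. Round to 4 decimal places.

The posterior odds equal the prior odds times the likelihood ratio: (π_i/π_j)·(f_i(x)/f_j(x)).
Component likelihoods at x = 4:
  L_A = 0.0551312
  L_B = 0.178867
0.123418 / 0.0170907 ≈ 7.2214

7.2214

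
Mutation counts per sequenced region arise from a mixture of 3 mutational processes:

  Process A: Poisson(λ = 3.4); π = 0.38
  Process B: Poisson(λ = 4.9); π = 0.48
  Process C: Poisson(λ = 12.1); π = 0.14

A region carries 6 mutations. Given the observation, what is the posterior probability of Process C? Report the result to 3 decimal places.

0.034

Apply Bayes' rule: the posterior for each component is proportional to its prior times its likelihood at x.
Poisson probabilities:
  f_A = 0.0716044
  f_B = 0.143153
  f_C = 0.0242335
Multiply by the mixture weights:
  π_A·f_A = 0.38 × 0.0716044 = 0.0272097
  π_B·f_B = 0.48 × 0.143153 = 0.0687135
  π_C·f_C = 0.14 × 0.0242335 = 0.00339269
Denominator: 0.0272097 + 0.0687135 + 0.00339269 = 0.0993159
Responsibility of Process C: 0.00339269 / 0.0993159 ≈ 0.034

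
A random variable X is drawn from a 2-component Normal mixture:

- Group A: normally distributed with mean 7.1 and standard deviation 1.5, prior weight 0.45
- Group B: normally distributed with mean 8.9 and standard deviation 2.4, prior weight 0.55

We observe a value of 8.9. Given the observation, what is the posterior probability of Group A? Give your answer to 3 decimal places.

By Bayes' theorem, P(k | x) = w_k f_k(x) / Σ_j w_j f_j(x).
Evaluate each component's likelihood at the observed value:
  p_A = (1/(1.5·√(2π)))·exp(−(8.9−7.1)²/(2·1.5²)) = 0.265962·exp(-0.72000) = 0.129457
  p_B = (1/(2.4·√(2π)))·exp(−(8.9−8.9)²/(2·2.4²)) = 0.166226·exp(-0.00000) = 0.166226
Weight by the priors:
  w_A·p_A = 0.45 × 0.129457 = 0.0582558
  w_B·p_B = 0.55 × 0.166226 = 0.0914243
Marginal: 0.0582558 + 0.0914243 = 0.14968
So the posterior for Group A is 0.0582558 / 0.14968 ≈ 0.389.

0.389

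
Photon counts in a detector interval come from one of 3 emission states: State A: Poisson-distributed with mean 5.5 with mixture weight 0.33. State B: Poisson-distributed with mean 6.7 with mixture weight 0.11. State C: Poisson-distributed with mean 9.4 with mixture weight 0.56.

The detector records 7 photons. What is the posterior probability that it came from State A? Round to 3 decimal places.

Posterior ∝ prior × likelihood, so P(k | x) ∝ w_k f_k(x); normalise over all components.
Evaluate each component's likelihood at the observed value:
  p_A = e^(−5.5)·5.5^7/7! = 0.123449
  p_B = e^(−6.7)·6.7^7/7! = 0.14802
  p_C = e^(−9.4)·9.4^7/7! = 0.106438
Weight by the priors:
  w_A·p_A = 0.33 × 0.123449 = 0.0407383
  w_B·p_B = 0.11 × 0.14802 = 0.0162822
  w_C·p_C = 0.56 × 0.106438 = 0.0596052
Sum: 0.0407383 + 0.0162822 + 0.0596052 = 0.116626
P(State A | 7 photons) ≈ 0.349

0.349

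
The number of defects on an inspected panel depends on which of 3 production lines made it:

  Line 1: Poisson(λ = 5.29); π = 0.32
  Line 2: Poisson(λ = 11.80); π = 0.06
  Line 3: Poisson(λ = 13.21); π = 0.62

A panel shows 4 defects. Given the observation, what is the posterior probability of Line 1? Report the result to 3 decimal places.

0.967

The responsibility of component k is w_k f_k(x) divided by Σ_j w_j f_j(x).
Poisson probabilities:
  f_1 = 0.164511
  f_2 = 0.00606236
  f_3 = 0.00232472
Multiply by the mixture weights:
  w_1·f_1 = 0.32 × 0.164511 = 0.0526434
  w_2·f_2 = 0.06 × 0.00606236 = 0.000363742
  w_3·f_3 = 0.62 × 0.00232472 = 0.00144132
Marginal: 0.0526434 + 0.000363742 + 0.00144132 = 0.0544484
So the posterior for Line 1 is 0.0526434 / 0.0544484 ≈ 0.967.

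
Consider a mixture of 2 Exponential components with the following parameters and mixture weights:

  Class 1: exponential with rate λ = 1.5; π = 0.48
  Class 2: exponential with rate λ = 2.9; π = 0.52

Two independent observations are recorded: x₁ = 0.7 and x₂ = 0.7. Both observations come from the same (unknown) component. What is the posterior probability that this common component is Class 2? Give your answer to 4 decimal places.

0.3632

Posterior ∝ prior × likelihood, so P(k | x) ∝ π_k f_k(x); normalise over all components.
Since both observations come from the same component, the likelihood for component k is f_k(x₁)·f_k(x₂).
  f_1 = [1.5·e^(−1.5·0.7) = 1.5·e^(−1.0500) = 0.524907] × [0.524907] = 0.275527
  f_2 = [2.9·e^(−2.9·0.7) = 2.9·e^(−2.0300) = 0.380873] × [0.380873] = 0.145064
Weight by the priors:
  π_1·f_1 = 0.48 × 0.275527 = 0.132253
  π_2·f_2 = 0.52 × 0.145064 = 0.0754334
Evidence: 0.132253 + 0.0754334 = 0.207686
So the posterior for Class 2 is 0.0754334 / 0.207686 ≈ 0.3632.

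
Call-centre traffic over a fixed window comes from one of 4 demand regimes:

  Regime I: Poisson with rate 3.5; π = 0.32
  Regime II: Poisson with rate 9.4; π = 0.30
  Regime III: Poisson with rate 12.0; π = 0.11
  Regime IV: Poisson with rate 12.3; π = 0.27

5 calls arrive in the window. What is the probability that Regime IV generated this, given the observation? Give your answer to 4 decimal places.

By Bayes' theorem, P(k | x) = π_k f_k(x) / Σ_j π_j f_j(x).
Evaluate each component's likelihood at the observed value:
  p_I = e^(−3.5)·3.5^5/5! = 0.132169
  p_II = e^(−9.4)·9.4^5/5! = 0.0505929
  p_III = e^(−12.0)·12.0^5/5! = 0.0127406
  p_IV = e^(−12.3)·12.3^5/5! = 0.0106788
Multiply by the mixture weights:
  π_I·p_I = 0.32 × 0.132169 = 0.042294
  π_II·p_II = 0.30 × 0.0505929 = 0.0151779
  π_III·p_III = 0.11 × 0.0127406 = 0.00140147
  π_IV·p_IV = 0.27 × 0.0106788 = 0.00288327
Denominator: 0.042294 + 0.0151779 + 0.00140147 + 0.00288327 = 0.0617566
P(Regime IV | x) ≈ 0.0467

0.0467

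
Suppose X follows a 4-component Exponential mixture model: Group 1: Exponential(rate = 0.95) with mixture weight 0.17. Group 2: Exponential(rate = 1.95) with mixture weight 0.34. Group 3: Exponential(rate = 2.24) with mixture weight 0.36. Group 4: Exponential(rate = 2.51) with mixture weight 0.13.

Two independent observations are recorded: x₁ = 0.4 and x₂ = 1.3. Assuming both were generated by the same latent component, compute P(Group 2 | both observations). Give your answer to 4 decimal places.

Posterior ∝ prior × likelihood, so P(k | x) ∝ π_k f_k(x); normalise over all components.
Since both observations come from the same component, the likelihood for component k is f_k(x₁)·f_k(x₂).
  L_1 = [0.649668] × [0.276293] = 0.179499
  L_2 = [0.893892] × [0.15456] = 0.13816
  L_3 = [0.914366] × [0.121782] = 0.111353
  L_4 = [0.919691] × [0.0960662] = 0.0883513
Prior × likelihood for each component:
  π_1·L_1 = 0.17 × 0.179499 = 0.0305148
  π_2·L_2 = 0.34 × 0.13816 = 0.0469745
  π_3·L_3 = 0.36 × 0.111353 = 0.0400871
  π_4·L_4 = 0.13 × 0.0883513 = 0.0114857
Sum: 0.0305148 + 0.0469745 + 0.0400871 + 0.0114857 = 0.129062
Responsibility of Group 2: 0.0469745 / 0.129062 ≈ 0.3640

0.3640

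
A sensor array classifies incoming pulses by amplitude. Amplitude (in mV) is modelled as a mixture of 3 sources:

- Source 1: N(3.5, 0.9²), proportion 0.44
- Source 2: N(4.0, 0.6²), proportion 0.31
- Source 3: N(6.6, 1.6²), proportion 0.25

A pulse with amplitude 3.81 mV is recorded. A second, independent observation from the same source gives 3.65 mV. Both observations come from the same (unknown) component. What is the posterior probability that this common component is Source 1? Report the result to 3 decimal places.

0.421

P(component k | x) = π_k·f_k(x) / marginal(x), where marginal(x) = Σ_j π_j·f_j(x).
Since both observations come from the same component, the likelihood for component k is f_k(x₁)·f_k(x₂).
  f_1 = [0.417739] × [0.437155] = 0.182617
  f_2 = [0.632388] × [0.560878] = 0.354693
  f_3 = [0.0545153] × [0.0455635] = 0.0024839
Multiply by the mixture weights:
  π_1·f_1 = 0.44 × 0.182617 = 0.0803513
  π_2·f_2 = 0.31 × 0.354693 = 0.109955
  π_3·f_3 = 0.25 × 0.0024839 = 0.000620976
Marginal: 0.0803513 + 0.109955 + 0.000620976 = 0.190927
P(Source 1 | x) ≈ 0.421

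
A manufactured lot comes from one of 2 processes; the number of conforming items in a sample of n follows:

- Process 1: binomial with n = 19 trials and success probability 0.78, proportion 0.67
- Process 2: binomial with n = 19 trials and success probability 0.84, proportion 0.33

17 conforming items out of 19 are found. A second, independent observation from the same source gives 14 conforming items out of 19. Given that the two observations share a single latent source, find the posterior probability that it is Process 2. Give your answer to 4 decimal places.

P(component k | x) = π_k·f_k(x) / marginal(x), where marginal(x) = Σ_j π_j·f_j(x).
Since both observations come from the same component, the likelihood for component k is f_k(x₁)·f_k(x₂).
  L_1 = [0.121185] × [0.184903] = 0.0224075
  L_2 = [0.225935] × [0.106173] = 0.0239883
Unnormalised posteriors:
  π_1·L_1 = 0.67 × 0.0224075 = 0.015013
  π_2·L_2 = 0.33 × 0.0239883 = 0.00791613
Marginal: 0.015013 + 0.00791613 = 0.0229291
Responsibility of Process 2: 0.00791613 / 0.0229291 ≈ 0.3452

0.3452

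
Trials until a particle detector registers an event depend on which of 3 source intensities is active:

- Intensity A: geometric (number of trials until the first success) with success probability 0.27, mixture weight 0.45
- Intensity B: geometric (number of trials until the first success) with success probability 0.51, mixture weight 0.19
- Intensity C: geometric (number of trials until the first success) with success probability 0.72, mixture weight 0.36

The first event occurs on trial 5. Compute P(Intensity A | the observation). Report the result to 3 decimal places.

0.828

By Bayes' theorem, P(k | x) = w_k f_k(x) / Σ_j w_j f_j(x).
Geometric probabilities:
  L_A = 0.0766753
  L_B = 0.0294005
  L_C = 0.00442552
Multiply by the mixture weights:
  w_A·L_A = 0.45 × 0.0766753 = 0.0345039
  w_B·L_B = 0.19 × 0.0294005 = 0.00558609
  w_C·L_C = 0.36 × 0.00442552 = 0.00159319
Marginal: 0.0345039 + 0.00558609 + 0.00159319 = 0.0416831
P(Intensity A | 5) ≈ 0.828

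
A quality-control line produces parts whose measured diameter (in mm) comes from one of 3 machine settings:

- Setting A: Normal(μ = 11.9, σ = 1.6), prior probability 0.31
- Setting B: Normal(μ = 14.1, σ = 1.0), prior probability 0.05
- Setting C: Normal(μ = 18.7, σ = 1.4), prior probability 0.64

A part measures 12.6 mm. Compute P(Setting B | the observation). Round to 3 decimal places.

Apply Bayes' rule: the posterior for each component is proportional to its prior times its likelihood at x.
Normal densities:
  f_A = 0.226583
  f_B = 0.129518
  f_C = 2.14935e-05
Prior × likelihood for each component:
  π_A·f_A = 0.31 × 0.226583 = 0.0702406
  π_B·f_B = 0.05 × 0.129518 = 0.00647588
  π_C·f_C = 0.64 × 2.14935e-05 = 1.37559e-05
Normaliser: 0.0702406 + 0.00647588 + 1.37559e-05 = 0.0767303
So the posterior for Setting B is 0.00647588 / 0.0767303 ≈ 0.084.

0.084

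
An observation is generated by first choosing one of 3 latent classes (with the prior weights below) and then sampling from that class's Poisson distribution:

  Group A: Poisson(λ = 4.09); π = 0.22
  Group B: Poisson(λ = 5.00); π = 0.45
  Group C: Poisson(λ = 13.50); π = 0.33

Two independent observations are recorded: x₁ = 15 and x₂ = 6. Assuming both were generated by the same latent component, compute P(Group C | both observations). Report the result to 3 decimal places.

The responsibility of component k is w_k f_k(x) divided by Σ_j w_j f_j(x).
Since both observations come from the same component, the likelihood for component k is f_k(x₁)·f_k(x₂).
  L_A = [1.91905e-05] × [0.108829] = 2.08847e-06
  L_B = [0.000157245] × [0.146223] = 2.29929e-05
  L_C = [0.0945217] × [0.0115264] = 0.0010895
Multiply by the mixture weights:
  w_A·L_A = 0.22 × 2.08847e-06 = 4.59464e-07
  w_B·L_B = 0.45 × 2.29929e-05 = 1.03468e-05
  w_C·L_C = 0.33 × 0.0010895 = 0.000359534
Normaliser: 4.59464e-07 + 1.03468e-05 + 0.000359534 = 0.00037034
So the posterior for Group C is 0.000359534 / 0.00037034 ≈ 0.971.

0.971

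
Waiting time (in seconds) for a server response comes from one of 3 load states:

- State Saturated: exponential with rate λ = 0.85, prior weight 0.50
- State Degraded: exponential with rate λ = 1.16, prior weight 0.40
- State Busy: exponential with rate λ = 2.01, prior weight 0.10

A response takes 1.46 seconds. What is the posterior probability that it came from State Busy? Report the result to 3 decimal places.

0.049

Posterior ∝ prior × likelihood, so P(k | x) ∝ w_k f_k(x); normalise over all components.
Evaluate each component's likelihood at the observed value:
  f_Saturated = 0.245731
  f_Degraded = 0.213273
  f_Busy = 0.106835
Prior × likelihood for each component:
  w_Saturated·f_Saturated = 0.50 × 0.245731 = 0.122865
  w_Degraded·f_Degraded = 0.40 × 0.213273 = 0.0853094
  w_Busy·f_Busy = 0.10 × 0.106835 = 0.0106835
Normaliser: 0.122865 + 0.0853094 + 0.0106835 = 0.218858
Responsibility of State Busy: 0.0106835 / 0.218858 ≈ 0.049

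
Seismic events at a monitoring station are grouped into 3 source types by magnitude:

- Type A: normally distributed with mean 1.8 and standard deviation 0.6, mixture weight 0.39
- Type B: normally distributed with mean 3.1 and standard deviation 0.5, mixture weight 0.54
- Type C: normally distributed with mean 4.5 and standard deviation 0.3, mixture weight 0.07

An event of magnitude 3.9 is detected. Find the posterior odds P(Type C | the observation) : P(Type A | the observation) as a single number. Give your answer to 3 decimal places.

22.209

The posterior odds equal the prior odds times the likelihood ratio: (P(Z=i)/P(Z=j))·(f_i(x)/f_j(x)).
Evaluate each component's likelihood at the observed value:
  L_A = (1/(0.6·√(2π)))·exp(−(3.9−1.8)²/(2·0.6²)) = 0.664904·exp(-6.12500) = 0.00145447
  L_B = (1/(0.5·√(2π)))·exp(−(3.9−3.1)²/(2·0.5²)) = 0.797885·exp(-1.28000) = 0.221842
  L_C = (1/(0.3·√(2π)))·exp(−(3.9−4.5)²/(2·0.3²)) = 1.329808·exp(-2.00000) = 0.17997
Posterior odds = (P(Z=C)·L_C) / (P(Z=A)·L_A) = (0.07·0.17997) / (0.39·0.00145447) = 0.0125979 / 0.000567244 ≈ 22.209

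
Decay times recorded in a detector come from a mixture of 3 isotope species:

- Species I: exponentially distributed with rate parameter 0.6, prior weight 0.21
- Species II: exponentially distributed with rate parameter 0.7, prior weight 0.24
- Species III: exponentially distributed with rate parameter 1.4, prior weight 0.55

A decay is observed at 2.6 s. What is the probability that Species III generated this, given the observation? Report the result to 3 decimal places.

P(component k | x) = P(Z=k)·f_k(x) / marginal(x), where marginal(x) = Σ_j P(Z=j)·f_j(x).
Exponential densities:
  f_I = 0.126082
  f_II = 0.113418
  f_III = 0.0367533
Weight by the priors:
  P(Z=I)·f_I = 0.21 × 0.126082 = 0.0264771
  P(Z=II)·f_II = 0.24 × 0.113418 = 0.0272203
  P(Z=III)·f_III = 0.55 × 0.0367533 = 0.0202143
Marginal: 0.0264771 + 0.0272203 + 0.0202143 = 0.0739118
Responsibility of Species III: 0.0202143 / 0.0739118 ≈ 0.273

0.273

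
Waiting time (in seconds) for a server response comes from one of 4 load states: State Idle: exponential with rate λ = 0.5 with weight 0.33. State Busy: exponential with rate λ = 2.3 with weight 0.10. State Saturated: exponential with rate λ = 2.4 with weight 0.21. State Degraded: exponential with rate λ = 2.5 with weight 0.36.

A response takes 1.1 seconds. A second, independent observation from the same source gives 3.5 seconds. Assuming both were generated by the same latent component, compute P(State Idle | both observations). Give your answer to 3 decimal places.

By Bayes' theorem, P(k | x) = π_k f_k(x) / Σ_j π_j f_j(x).
Since both observations come from the same component, the likelihood for component k is f_k(x₁)·f_k(x₂).
  p_Idle = [0.288475] × [0.086887] = 0.0250647
  p_Busy = [0.183216] × [0.000733934] = 0.000134468
  p_Saturated = [0.171267] × [0.000539682] = 9.24297e-05
  p_Degraded = [0.15982] × [0.000396153] = 6.33131e-05
Unnormalised posteriors:
  π_Idle·p_Idle = 0.33 × 0.0250647 = 0.00827135
  π_Busy·p_Busy = 0.10 × 0.000134468 = 1.34468e-05
  π_Saturated·p_Saturated = 0.21 × 9.24297e-05 = 1.94102e-05
  π_Degraded·p_Degraded = 0.36 × 6.33131e-05 = 2.27927e-05
Evidence: 0.00827135 + 1.34468e-05 + 1.94102e-05 + 2.27927e-05 = 0.008327
Responsibility of State Idle: 0.00827135 / 0.008327 ≈ 0.993

0.993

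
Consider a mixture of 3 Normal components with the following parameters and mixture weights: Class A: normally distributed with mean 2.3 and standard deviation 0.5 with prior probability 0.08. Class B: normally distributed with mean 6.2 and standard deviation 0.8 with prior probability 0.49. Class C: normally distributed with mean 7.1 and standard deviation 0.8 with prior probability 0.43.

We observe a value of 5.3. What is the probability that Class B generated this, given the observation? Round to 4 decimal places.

Posterior ∝ prior × likelihood, so P(k | x) ∝ π_k f_k(x); normalise over all components.
Evaluate each component's likelihood at the observed value:
  L_A = 1.21518e-08
  L_B = 0.264846
  L_C = 0.0396746
Prior × likelihood for each component:
  π_A·L_A = 0.08 × 1.21518e-08 = 9.72141e-10
  π_B·L_B = 0.49 × 0.264846 = 0.129774
  π_C·L_C = 0.43 × 0.0396746 = 0.0170601
Normaliser: 9.72141e-10 + 0.129774 + 0.0170601 = 0.146835
So the posterior for Class B is 0.129774 / 0.146835 ≈ 0.8838.

0.8838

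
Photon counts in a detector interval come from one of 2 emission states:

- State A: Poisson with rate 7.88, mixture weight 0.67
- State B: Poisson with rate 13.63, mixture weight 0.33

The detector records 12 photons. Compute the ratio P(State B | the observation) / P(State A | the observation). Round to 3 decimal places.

1.124

Only the two components matter; the odds are (P(Z=i) f_i(x)) / (P(Z=j) f_j(x)).
Component likelihoods at x = 12 photons:
  L_A = 0.0452624
  L_B = 0.103319
Odds = (0.33/0.67) × (0.103319/0.0452624) = 0.492537 × 2.28267 ≈ 1.124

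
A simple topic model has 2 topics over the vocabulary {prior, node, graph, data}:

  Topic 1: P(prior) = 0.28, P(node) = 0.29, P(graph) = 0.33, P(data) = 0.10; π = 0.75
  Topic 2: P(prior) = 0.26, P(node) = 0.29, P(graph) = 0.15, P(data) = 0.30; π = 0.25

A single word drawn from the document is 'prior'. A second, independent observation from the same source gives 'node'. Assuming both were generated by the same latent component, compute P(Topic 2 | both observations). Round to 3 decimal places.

0.236

The responsibility of component k is w_k f_k(x) divided by Σ_j w_j f_j(x).
Since both observations come from the same component, the likelihood for component k is f_k(x₁)·f_k(x₂).
  f_1 = [P(prior | comp) = 0.28] × [0.29] = 0.0812
  f_2 = [P(prior | comp) = 0.26] × [0.29] = 0.0754
Unnormalised posteriors:
  w_1·f_1 = 0.75 × 0.0812 = 0.0609
  w_2·f_2 = 0.25 × 0.0754 = 0.01885
Evidence: 0.0609 + 0.01885 = 0.07975
So the posterior for Topic 2 is 0.01885 / 0.07975 ≈ 0.236.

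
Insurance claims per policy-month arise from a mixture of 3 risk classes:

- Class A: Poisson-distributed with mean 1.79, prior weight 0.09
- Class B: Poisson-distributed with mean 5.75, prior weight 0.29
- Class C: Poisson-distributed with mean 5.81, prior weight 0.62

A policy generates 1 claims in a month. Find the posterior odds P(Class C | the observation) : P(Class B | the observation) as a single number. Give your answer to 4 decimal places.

Only the two components matter; the odds are (π_i f_i(x)) / (π_j f_j(x)).
Component likelihoods at x = 1 claims:
  f_A = 0.298859
  f_B = 0.018301
  f_C = 0.0174151
Posterior odds = (π_C·f_C) / (π_B·f_B) = (0.62·0.0174151) / (0.29·0.018301) = 0.0107973 / 0.00530729 ≈ 2.0344

2.0344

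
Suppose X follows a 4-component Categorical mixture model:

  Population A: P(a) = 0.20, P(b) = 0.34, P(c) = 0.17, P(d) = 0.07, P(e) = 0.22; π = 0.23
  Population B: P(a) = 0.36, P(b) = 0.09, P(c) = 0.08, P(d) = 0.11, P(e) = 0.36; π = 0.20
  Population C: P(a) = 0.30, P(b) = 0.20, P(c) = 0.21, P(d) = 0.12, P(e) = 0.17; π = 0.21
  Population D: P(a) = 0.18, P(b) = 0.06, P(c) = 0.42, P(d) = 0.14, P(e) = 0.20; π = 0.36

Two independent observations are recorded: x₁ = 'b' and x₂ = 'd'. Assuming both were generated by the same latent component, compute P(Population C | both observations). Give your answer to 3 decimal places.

By Bayes' theorem, P(k | x) = P(Z=k) f_k(x) / Σ_j P(Z=j) f_j(x).
Since both observations come from the same component, the likelihood for component k is f_k(x₁)·f_k(x₂).
  L_A = [P(b | comp) = 0.34] × [0.07] = 0.0238
  L_B = [P(b | comp) = 0.09] × [0.11] = 0.0099
  L_C = [P(b | comp) = 0.20] × [0.12] = 0.024
  L_D = [P(b | comp) = 0.06] × [0.14] = 0.0084
Prior × likelihood for each component:
  P(Z=A)·L_A = 0.23 × 0.0238 = 0.005474
  P(Z=B)·L_B = 0.20 × 0.0099 = 0.00198
  P(Z=C)·L_C = 0.21 × 0.024 = 0.00504
  P(Z=D)·L_D = 0.36 × 0.0084 = 0.003024
Normaliser: 0.005474 + 0.00198 + 0.00504 + 0.003024 = 0.015518
So the posterior for Population C is 0.00504 / 0.015518 ≈ 0.325.

0.325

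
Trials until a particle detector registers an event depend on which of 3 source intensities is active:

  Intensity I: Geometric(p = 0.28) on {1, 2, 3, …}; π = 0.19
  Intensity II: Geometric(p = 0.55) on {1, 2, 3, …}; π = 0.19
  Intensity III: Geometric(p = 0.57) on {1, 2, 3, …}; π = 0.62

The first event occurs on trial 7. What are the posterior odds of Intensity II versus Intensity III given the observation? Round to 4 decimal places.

Since P(k|x) ∝ w_k f_k(x), the posterior odds are w_i f_i(x) / (w_j f_j(x)).
Evaluate each component's likelihood at the observed value:
  f_I = 0.28·(1−0.28)^6 = 0.28·0.139314 = 0.0390079
  f_II = 0.55·(1−0.55)^6 = 0.55·0.00830377 = 0.00456707
  f_III = 0.57·(1−0.57)^6 = 0.57·0.00632136 = 0.00360318
Posterior odds = (w_II·f_II) / (w_III·f_III) = (0.19·0.00456707) / (0.62·0.00360318) = 0.000867744 / 0.00223397 ≈ 0.3884

0.3884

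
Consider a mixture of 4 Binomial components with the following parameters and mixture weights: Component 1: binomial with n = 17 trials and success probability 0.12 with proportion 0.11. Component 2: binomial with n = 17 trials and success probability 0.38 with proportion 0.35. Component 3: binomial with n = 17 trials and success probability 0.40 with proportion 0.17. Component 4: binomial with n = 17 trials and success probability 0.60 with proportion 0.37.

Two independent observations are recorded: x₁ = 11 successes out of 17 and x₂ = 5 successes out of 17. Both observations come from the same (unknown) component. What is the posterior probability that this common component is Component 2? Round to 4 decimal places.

By Bayes' theorem, P(k | x) = w_k f_k(x) / Σ_j w_j f_j(x).
Since both observations come from the same component, the likelihood for component k is f_k(x₁)·f_k(x₂).
  p_1 = [4.27041e-07] × [0.0332084] = 1.41814e-08
  p_2 = [0.0167707] × [0.158186] = 0.00265289
  p_3 = [0.0242185] × [0.137932] = 0.00334051
  p_4 = [0.183909] × [0.00807284] = 0.00148467
Multiply by the mixture weights:
  w_1·p_1 = 0.11 × 1.41814e-08 = 1.55995e-09
  w_2·p_2 = 0.35 × 0.00265289 = 0.00092851
  w_3·p_3 = 0.17 × 0.00334051 = 0.000567887
  w_4·p_4 = 0.37 × 0.00148467 = 0.000549329
Evidence: 1.55995e-09 + 0.00092851 + 0.000567887 + 0.000549329 = 0.00204573
P(Component 2 | x₁, x₂) = 0.00092851 / 0.00204573 ≈ 0.4539

0.4539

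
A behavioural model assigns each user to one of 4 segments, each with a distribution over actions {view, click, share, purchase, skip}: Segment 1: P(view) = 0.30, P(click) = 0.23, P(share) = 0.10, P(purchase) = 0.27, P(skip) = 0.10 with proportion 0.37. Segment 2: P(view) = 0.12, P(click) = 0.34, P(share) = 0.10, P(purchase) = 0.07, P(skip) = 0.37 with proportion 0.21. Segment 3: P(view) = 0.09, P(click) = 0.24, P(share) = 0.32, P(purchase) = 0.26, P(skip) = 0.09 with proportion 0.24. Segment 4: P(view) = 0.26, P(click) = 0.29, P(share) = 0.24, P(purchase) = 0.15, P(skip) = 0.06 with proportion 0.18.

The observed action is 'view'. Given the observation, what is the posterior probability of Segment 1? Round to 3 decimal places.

By Bayes' theorem, P(k | x) = π_k f_k(x) / Σ_j π_j f_j(x).
Evaluate each component's likelihood at the observed value:
  p_1 = 0.3
  p_2 = 0.12
  p_3 = 0.09
  p_4 = 0.26
Multiply by the mixture weights:
  π_1·p_1 = 0.37 × 0.3 = 0.111
  π_2·p_2 = 0.21 × 0.12 = 0.0252
  π_3·p_3 = 0.24 × 0.09 = 0.0216
  π_4·p_4 = 0.18 × 0.26 = 0.0468
Sum: 0.111 + 0.0252 + 0.0216 + 0.0468 = 0.2046
Responsibility of Segment 1: 0.111 / 0.2046 ≈ 0.543

0.543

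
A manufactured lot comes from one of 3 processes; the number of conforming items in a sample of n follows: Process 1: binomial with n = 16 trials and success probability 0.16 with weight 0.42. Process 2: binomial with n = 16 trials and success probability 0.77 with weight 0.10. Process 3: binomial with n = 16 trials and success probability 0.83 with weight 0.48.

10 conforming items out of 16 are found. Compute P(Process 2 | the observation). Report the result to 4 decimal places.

0.3761

The responsibility of component k is π_k f_k(x) divided by Σ_j π_j f_j(x).
Component likelihoods at x = 10 conforming items out of 16:
  f_1 = C(16,10)·0.16^10·0.84^6 = 8008·1.09951e-08·0.351298 = 3.09314e-05
  f_2 = C(16,10)·0.77^10·0.23^6 = 8008·0.0732668·0.000148036 = 0.0868557
  f_3 = C(16,10)·0.83^10·0.17^6 = 8008·0.15516·2.41376e-05 = 0.0299915
Multiply by the mixture weights:
  π_1·f_1 = 0.42 × 3.09314e-05 = 1.29912e-05
  π_2·f_2 = 0.10 × 0.0868557 = 0.00868557
  π_3·f_3 = 0.48 × 0.0299915 = 0.0143959
Denominator: 1.29912e-05 + 0.00868557 + 0.0143959 = 0.0230945
Responsibility of Process 2: 0.00868557 / 0.0230945 ≈ 0.3761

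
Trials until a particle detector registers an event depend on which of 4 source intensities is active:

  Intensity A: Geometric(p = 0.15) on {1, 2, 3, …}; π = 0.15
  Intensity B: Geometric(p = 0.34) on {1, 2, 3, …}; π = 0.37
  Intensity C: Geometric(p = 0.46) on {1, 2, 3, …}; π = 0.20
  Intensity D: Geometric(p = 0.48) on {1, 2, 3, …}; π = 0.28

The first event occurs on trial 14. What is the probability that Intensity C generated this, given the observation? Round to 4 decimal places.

Posterior ∝ prior × likelihood, so P(k | x) ∝ P(Z=k) f_k(x); normalise over all components.
Component likelihoods at x = 14:
  f_A = 0.15·(1−0.15)^13 = 0.15·0.120905 = 0.0181358
  f_B = 0.34·(1−0.34)^13 = 0.34·0.00450891 = 0.00153303
  f_C = 0.46·(1−0.46)^13 = 0.46·0.000331985 = 0.000152713
  f_D = 0.48·(1−0.48)^13 = 0.48·0.000203256 = 9.75629e-05
Unnormalised posteriors:
  P(Z=A)·f_A = 0.15 × 0.0181358 = 0.00272037
  P(Z=B)·f_B = 0.37 × 0.00153303 = 0.00056722
  P(Z=C)·f_C = 0.20 × 0.000152713 = 3.05426e-05
  P(Z=D)·f_D = 0.28 × 9.75629e-05 = 2.73176e-05
Evidence: 0.00272037 + 0.00056722 + 3.05426e-05 + 2.73176e-05 = 0.00334545
Responsibility of Intensity C: 3.05426e-05 / 0.00334545 ≈ 0.0091

0.0091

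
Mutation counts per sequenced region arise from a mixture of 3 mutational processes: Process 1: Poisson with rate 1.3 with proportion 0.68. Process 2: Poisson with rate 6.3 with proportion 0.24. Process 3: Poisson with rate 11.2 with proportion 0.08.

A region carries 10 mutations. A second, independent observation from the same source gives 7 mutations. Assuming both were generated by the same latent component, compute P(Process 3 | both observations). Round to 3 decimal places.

0.246

The responsibility of component k is π_k f_k(x) divided by Σ_j π_j f_j(x).
Since both observations come from the same component, the likelihood for component k is f_k(x₁)·f_k(x₂).
  f_1 = [e^(−1.3)·1.3^10/10! = 1.03535e-06] × [0.000339305] = 3.513e-10
  f_2 = [e^(−6.3)·6.3^10/10! = 0.0498411] × [0.143515] = 0.00715295
  f_3 = [e^(−11.2)·11.2^10/10! = 0.117036] × [0.0599788] = 0.00701967
Multiply by the mixture weights:
  π_1·f_1 = 0.68 × 3.513e-10 = 2.38884e-10
  π_2·f_2 = 0.24 × 0.00715295 = 0.00171671
  π_3·f_3 = 0.08 × 0.00701967 = 0.000561573
Marginal: 2.38884e-10 + 0.00171671 + 0.000561573 = 0.00227828
Responsibility of Process 3: 0.000561573 / 0.00227828 ≈ 0.246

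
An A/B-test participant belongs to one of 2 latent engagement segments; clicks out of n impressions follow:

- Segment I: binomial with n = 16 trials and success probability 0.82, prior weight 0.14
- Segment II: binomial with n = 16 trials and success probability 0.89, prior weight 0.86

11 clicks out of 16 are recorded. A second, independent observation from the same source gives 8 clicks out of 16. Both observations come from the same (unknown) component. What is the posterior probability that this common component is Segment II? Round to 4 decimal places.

0.0461

By Bayes' theorem, P(k | x) = π_k f_k(x) / Σ_j π_j f_j(x).
Since both observations come from the same component, the likelihood for component k is f_k(x₁)·f_k(x₂).
  f_I = [C(16,11)·0.82^11·0.18^5 = 4368·0.112707·0.000188957 = 0.0930245] × [0.00289914] = 0.000269691
  f_II = [C(16,11)·0.89^11·0.11^5 = 4368·0.277517·1.61051e-05 = 0.0195225] × [0.000108603] = 2.1202e-06
Unnormalised posteriors:
  π_I·f_I = 0.14 × 0.000269691 = 3.77568e-05
  π_II·f_II = 0.86 × 2.1202e-06 = 1.82337e-06
Denominator: 3.77568e-05 + 1.82337e-06 = 3.95802e-05
P(Segment II | data) ≈ 0.0461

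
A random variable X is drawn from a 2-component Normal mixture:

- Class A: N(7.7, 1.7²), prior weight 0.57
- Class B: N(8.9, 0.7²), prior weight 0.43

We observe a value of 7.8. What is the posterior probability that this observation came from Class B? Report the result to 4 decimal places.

0.3481

P(component k | x) = P(Z=k)·f_k(x) / marginal(x), where marginal(x) = Σ_j P(Z=j)·f_j(x).
Component likelihoods at x = 7.8:
  p_A = 0.234266
  p_B = 0.165803
Weight by the priors:
  P(Z=A)·p_A = 0.57 × 0.234266 = 0.133532
  P(Z=B)·p_B = 0.43 × 0.165803 = 0.0712951
Normaliser: 0.133532 + 0.0712951 = 0.204827
So the posterior for Class B is 0.0712951 / 0.204827 ≈ 0.3481.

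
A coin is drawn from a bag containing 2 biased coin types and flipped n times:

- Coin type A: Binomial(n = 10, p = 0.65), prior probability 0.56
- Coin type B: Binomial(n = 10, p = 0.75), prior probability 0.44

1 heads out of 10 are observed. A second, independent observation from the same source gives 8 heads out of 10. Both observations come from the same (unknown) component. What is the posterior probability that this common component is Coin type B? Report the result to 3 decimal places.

The responsibility of component k is π_k f_k(x) divided by Σ_j π_j f_j(x).
Since both observations come from the same component, the likelihood for component k is f_k(x₁)·f_k(x₂).
  L_A = [C(10,1)·0.65^1·0.35^9 = 10·0.65·7.88156e-05 = 0.000512302] × [0.175653] = 8.99873e-05
  L_B = [C(10,1)·0.75^1·0.25^9 = 10·0.75·3.8147e-06 = 2.86102e-05] × [0.281568] = 8.05571e-06
Multiply by the mixture weights:
  π_A·L_A = 0.56 × 8.99873e-05 = 5.03929e-05
  π_B·L_B = 0.44 × 8.05571e-06 = 3.54451e-06
Denominator: 5.03929e-05 + 3.54451e-06 = 5.39374e-05
P(Coin type B | data) ≈ 0.066

0.066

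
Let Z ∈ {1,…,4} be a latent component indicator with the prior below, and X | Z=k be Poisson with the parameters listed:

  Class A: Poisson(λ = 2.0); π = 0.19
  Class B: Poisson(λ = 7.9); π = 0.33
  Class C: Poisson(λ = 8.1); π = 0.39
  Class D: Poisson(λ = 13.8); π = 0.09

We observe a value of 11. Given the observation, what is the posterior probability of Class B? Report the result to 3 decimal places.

0.382

Posterior ∝ prior × likelihood, so P(k | x) ∝ π_k f_k(x); normalise over all components.
Poisson probabilities:
  f_A = 6.94361e-06
  f_B = 0.069473
  f_C = 0.0748849
  f_D = 0.0879529
Prior × likelihood for each component:
  π_A·f_A = 0.19 × 6.94361e-06 = 1.31929e-06
  π_B·f_B = 0.33 × 0.069473 = 0.0229261
  π_C·f_C = 0.39 × 0.0748849 = 0.0292051
  π_D·f_D = 0.09 × 0.0879529 = 0.00791576
Denominator: 1.31929e-06 + 0.0229261 + 0.0292051 + 0.00791576 = 0.0600483
P(Class B | 11) ≈ 0.382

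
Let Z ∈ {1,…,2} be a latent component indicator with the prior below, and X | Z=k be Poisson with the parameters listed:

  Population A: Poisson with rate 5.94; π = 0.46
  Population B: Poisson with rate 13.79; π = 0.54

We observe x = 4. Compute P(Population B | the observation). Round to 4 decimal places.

0.0131

The responsibility of component k is w_k f_k(x) divided by Σ_j w_j f_j(x).
Poisson probabilities:
  L_A = e^(−5.94)·5.94^4/4! = 0.136529
  L_B = e^(−13.79)·13.79^4/4! = 0.0015457
Weight by the priors:
  w_A·L_A = 0.46 × 0.136529 = 0.0628034
  w_B·L_B = 0.54 × 0.0015457 = 0.000834677
Denominator: 0.0628034 + 0.000834677 = 0.0636381
So the posterior for Population B is 0.000834677 / 0.0636381 ≈ 0.0131.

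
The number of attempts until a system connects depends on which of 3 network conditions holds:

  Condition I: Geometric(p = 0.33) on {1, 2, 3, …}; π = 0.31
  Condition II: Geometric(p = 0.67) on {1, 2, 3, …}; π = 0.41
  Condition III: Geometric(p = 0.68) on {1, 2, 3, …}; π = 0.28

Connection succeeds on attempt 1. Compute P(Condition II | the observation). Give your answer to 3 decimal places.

Posterior ∝ prior × likelihood, so P(k | x) ∝ w_k f_k(x); normalise over all components.
Component likelihoods at x = 1:
  L_I = 0.33
  L_II = 0.67
  L_III = 0.68
Multiply by the mixture weights:
  w_I·L_I = 0.31 × 0.33 = 0.1023
  w_II·L_II = 0.41 × 0.67 = 0.2747
  w_III·L_III = 0.28 × 0.68 = 0.1904
Normaliser: 0.1023 + 0.2747 + 0.1904 = 0.5674
P(Condition II | data) ≈ 0.484

0.484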